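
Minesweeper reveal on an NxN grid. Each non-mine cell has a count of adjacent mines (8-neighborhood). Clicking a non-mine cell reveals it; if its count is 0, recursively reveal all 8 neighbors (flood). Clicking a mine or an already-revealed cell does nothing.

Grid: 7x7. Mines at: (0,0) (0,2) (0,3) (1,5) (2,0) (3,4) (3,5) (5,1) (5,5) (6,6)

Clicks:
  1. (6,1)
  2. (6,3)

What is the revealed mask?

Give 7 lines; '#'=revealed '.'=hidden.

Answer: .......
.......
.......
.......
..###..
..###..
.####..

Derivation:
Click 1 (6,1) count=1: revealed 1 new [(6,1)] -> total=1
Click 2 (6,3) count=0: revealed 9 new [(4,2) (4,3) (4,4) (5,2) (5,3) (5,4) (6,2) (6,3) (6,4)] -> total=10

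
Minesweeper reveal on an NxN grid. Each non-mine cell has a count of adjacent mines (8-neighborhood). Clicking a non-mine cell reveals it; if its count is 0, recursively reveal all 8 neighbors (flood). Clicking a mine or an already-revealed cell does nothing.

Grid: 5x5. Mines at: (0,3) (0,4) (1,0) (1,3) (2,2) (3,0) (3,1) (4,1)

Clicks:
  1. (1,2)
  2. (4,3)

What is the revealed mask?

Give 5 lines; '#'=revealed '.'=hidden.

Answer: .....
..#..
...##
..###
..###

Derivation:
Click 1 (1,2) count=3: revealed 1 new [(1,2)] -> total=1
Click 2 (4,3) count=0: revealed 8 new [(2,3) (2,4) (3,2) (3,3) (3,4) (4,2) (4,3) (4,4)] -> total=9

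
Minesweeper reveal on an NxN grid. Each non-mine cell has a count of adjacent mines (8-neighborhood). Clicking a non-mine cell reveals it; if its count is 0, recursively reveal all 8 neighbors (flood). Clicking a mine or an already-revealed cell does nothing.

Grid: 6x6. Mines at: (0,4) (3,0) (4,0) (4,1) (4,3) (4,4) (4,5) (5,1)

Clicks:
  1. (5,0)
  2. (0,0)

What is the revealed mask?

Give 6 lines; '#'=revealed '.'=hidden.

Answer: ####..
######
######
.#####
......
#.....

Derivation:
Click 1 (5,0) count=3: revealed 1 new [(5,0)] -> total=1
Click 2 (0,0) count=0: revealed 21 new [(0,0) (0,1) (0,2) (0,3) (1,0) (1,1) (1,2) (1,3) (1,4) (1,5) (2,0) (2,1) (2,2) (2,3) (2,4) (2,5) (3,1) (3,2) (3,3) (3,4) (3,5)] -> total=22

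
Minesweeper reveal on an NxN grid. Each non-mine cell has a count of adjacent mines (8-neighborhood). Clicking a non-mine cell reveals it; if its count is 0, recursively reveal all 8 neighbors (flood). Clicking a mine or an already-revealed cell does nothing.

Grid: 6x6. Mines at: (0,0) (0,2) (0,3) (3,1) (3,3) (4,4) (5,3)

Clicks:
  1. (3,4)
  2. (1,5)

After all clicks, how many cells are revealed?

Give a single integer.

Click 1 (3,4) count=2: revealed 1 new [(3,4)] -> total=1
Click 2 (1,5) count=0: revealed 7 new [(0,4) (0,5) (1,4) (1,5) (2,4) (2,5) (3,5)] -> total=8

Answer: 8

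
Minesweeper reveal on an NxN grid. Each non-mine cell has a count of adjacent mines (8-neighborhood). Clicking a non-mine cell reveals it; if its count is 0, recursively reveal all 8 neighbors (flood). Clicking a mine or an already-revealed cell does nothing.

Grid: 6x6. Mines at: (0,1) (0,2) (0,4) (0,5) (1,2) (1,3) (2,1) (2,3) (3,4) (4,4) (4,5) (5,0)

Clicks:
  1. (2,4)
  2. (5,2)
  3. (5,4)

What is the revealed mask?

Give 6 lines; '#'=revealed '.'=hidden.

Answer: ......
......
....#.
.###..
.###..
.####.

Derivation:
Click 1 (2,4) count=3: revealed 1 new [(2,4)] -> total=1
Click 2 (5,2) count=0: revealed 9 new [(3,1) (3,2) (3,3) (4,1) (4,2) (4,3) (5,1) (5,2) (5,3)] -> total=10
Click 3 (5,4) count=2: revealed 1 new [(5,4)] -> total=11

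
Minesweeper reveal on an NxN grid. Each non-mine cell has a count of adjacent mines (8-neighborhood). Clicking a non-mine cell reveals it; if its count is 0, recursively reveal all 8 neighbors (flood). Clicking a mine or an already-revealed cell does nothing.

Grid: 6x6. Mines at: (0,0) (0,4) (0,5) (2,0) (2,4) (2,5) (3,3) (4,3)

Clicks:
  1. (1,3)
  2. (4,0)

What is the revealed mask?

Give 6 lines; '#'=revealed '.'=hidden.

Answer: ......
...#..
......
###...
###...
###...

Derivation:
Click 1 (1,3) count=2: revealed 1 new [(1,3)] -> total=1
Click 2 (4,0) count=0: revealed 9 new [(3,0) (3,1) (3,2) (4,0) (4,1) (4,2) (5,0) (5,1) (5,2)] -> total=10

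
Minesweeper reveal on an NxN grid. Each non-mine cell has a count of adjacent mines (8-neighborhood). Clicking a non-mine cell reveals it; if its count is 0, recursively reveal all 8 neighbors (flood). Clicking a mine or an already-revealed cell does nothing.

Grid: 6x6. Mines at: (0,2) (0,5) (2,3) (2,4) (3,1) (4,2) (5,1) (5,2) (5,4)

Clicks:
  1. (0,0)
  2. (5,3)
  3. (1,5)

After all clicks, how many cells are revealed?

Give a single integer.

Answer: 8

Derivation:
Click 1 (0,0) count=0: revealed 6 new [(0,0) (0,1) (1,0) (1,1) (2,0) (2,1)] -> total=6
Click 2 (5,3) count=3: revealed 1 new [(5,3)] -> total=7
Click 3 (1,5) count=2: revealed 1 new [(1,5)] -> total=8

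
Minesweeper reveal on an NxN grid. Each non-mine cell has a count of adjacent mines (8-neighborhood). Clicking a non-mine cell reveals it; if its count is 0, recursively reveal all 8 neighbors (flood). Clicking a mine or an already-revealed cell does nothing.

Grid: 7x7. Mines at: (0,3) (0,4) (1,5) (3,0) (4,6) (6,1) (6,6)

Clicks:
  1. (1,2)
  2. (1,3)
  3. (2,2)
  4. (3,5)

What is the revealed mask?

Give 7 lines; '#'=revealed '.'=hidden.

Click 1 (1,2) count=1: revealed 1 new [(1,2)] -> total=1
Click 2 (1,3) count=2: revealed 1 new [(1,3)] -> total=2
Click 3 (2,2) count=0: revealed 31 new [(0,0) (0,1) (0,2) (1,0) (1,1) (1,4) (2,0) (2,1) (2,2) (2,3) (2,4) (2,5) (3,1) (3,2) (3,3) (3,4) (3,5) (4,1) (4,2) (4,3) (4,4) (4,5) (5,1) (5,2) (5,3) (5,4) (5,5) (6,2) (6,3) (6,4) (6,5)] -> total=33
Click 4 (3,5) count=1: revealed 0 new [(none)] -> total=33

Answer: ###....
#####..
######.
.#####.
.#####.
.#####.
..####.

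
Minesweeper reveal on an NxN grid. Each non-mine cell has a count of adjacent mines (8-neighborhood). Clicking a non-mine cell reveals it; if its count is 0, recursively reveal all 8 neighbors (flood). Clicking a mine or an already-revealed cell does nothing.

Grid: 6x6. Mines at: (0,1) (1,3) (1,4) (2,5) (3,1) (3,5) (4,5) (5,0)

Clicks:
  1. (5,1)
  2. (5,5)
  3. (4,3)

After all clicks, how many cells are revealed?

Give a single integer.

Answer: 15

Derivation:
Click 1 (5,1) count=1: revealed 1 new [(5,1)] -> total=1
Click 2 (5,5) count=1: revealed 1 new [(5,5)] -> total=2
Click 3 (4,3) count=0: revealed 13 new [(2,2) (2,3) (2,4) (3,2) (3,3) (3,4) (4,1) (4,2) (4,3) (4,4) (5,2) (5,3) (5,4)] -> total=15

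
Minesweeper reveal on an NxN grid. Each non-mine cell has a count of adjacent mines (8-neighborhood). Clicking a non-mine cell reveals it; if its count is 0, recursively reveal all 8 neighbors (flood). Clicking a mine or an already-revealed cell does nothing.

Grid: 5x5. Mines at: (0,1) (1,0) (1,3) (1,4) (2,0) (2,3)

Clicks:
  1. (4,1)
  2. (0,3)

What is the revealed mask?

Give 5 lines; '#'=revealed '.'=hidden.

Answer: ...#.
.....
.....
#####
#####

Derivation:
Click 1 (4,1) count=0: revealed 10 new [(3,0) (3,1) (3,2) (3,3) (3,4) (4,0) (4,1) (4,2) (4,3) (4,4)] -> total=10
Click 2 (0,3) count=2: revealed 1 new [(0,3)] -> total=11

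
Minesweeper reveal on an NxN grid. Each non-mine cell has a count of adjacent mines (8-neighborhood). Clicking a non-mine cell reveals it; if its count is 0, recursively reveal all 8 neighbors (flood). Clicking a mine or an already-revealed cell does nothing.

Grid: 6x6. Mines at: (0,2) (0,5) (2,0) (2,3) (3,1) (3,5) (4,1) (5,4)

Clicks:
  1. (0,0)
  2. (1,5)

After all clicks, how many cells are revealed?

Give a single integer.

Answer: 5

Derivation:
Click 1 (0,0) count=0: revealed 4 new [(0,0) (0,1) (1,0) (1,1)] -> total=4
Click 2 (1,5) count=1: revealed 1 new [(1,5)] -> total=5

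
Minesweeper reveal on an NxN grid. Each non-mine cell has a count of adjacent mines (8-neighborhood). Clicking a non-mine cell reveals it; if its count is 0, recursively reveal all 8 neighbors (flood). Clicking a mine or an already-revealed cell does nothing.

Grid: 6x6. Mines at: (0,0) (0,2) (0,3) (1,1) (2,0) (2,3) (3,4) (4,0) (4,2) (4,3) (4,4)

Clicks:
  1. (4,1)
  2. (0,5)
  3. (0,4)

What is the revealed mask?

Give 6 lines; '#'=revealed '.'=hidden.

Answer: ....##
....##
....##
......
.#....
......

Derivation:
Click 1 (4,1) count=2: revealed 1 new [(4,1)] -> total=1
Click 2 (0,5) count=0: revealed 6 new [(0,4) (0,5) (1,4) (1,5) (2,4) (2,5)] -> total=7
Click 3 (0,4) count=1: revealed 0 new [(none)] -> total=7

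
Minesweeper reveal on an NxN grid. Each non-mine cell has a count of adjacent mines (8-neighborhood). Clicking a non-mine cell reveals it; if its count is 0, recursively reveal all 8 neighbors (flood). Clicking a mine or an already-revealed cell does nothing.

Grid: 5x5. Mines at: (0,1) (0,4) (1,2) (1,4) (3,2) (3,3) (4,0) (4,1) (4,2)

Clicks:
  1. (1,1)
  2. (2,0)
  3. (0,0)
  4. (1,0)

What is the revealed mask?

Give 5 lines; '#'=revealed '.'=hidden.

Click 1 (1,1) count=2: revealed 1 new [(1,1)] -> total=1
Click 2 (2,0) count=0: revealed 5 new [(1,0) (2,0) (2,1) (3,0) (3,1)] -> total=6
Click 3 (0,0) count=1: revealed 1 new [(0,0)] -> total=7
Click 4 (1,0) count=1: revealed 0 new [(none)] -> total=7

Answer: #....
##...
##...
##...
.....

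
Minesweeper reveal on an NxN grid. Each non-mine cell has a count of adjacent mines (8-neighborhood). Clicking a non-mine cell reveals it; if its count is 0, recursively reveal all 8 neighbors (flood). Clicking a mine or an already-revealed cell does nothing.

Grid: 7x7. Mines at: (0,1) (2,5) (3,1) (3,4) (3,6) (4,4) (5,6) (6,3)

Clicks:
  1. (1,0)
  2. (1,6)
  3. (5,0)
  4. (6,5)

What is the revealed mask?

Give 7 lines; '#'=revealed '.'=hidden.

Click 1 (1,0) count=1: revealed 1 new [(1,0)] -> total=1
Click 2 (1,6) count=1: revealed 1 new [(1,6)] -> total=2
Click 3 (5,0) count=0: revealed 9 new [(4,0) (4,1) (4,2) (5,0) (5,1) (5,2) (6,0) (6,1) (6,2)] -> total=11
Click 4 (6,5) count=1: revealed 1 new [(6,5)] -> total=12

Answer: .......
#.....#
.......
.......
###....
###....
###..#.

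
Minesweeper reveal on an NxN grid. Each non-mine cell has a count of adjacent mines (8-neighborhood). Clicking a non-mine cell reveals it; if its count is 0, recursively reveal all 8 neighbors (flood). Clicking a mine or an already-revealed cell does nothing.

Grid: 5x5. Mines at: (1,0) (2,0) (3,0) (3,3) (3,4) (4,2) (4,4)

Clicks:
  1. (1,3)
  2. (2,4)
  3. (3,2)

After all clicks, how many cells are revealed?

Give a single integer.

Answer: 13

Derivation:
Click 1 (1,3) count=0: revealed 12 new [(0,1) (0,2) (0,3) (0,4) (1,1) (1,2) (1,3) (1,4) (2,1) (2,2) (2,3) (2,4)] -> total=12
Click 2 (2,4) count=2: revealed 0 new [(none)] -> total=12
Click 3 (3,2) count=2: revealed 1 new [(3,2)] -> total=13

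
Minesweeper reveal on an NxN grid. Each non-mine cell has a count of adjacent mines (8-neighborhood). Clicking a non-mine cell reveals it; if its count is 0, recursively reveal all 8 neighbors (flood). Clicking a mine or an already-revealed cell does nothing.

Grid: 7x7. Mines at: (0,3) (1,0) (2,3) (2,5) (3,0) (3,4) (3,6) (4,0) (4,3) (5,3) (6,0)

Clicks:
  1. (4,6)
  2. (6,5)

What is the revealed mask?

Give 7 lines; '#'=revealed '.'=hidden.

Click 1 (4,6) count=1: revealed 1 new [(4,6)] -> total=1
Click 2 (6,5) count=0: revealed 8 new [(4,4) (4,5) (5,4) (5,5) (5,6) (6,4) (6,5) (6,6)] -> total=9

Answer: .......
.......
.......
.......
....###
....###
....###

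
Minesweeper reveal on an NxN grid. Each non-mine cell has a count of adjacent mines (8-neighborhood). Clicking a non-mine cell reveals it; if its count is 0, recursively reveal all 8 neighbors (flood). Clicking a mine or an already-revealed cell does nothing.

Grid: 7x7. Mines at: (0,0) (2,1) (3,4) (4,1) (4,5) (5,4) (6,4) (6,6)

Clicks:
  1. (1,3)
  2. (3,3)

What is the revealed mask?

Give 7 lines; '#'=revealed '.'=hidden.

Answer: .######
.######
..#####
...#.##
.......
.......
.......

Derivation:
Click 1 (1,3) count=0: revealed 19 new [(0,1) (0,2) (0,3) (0,4) (0,5) (0,6) (1,1) (1,2) (1,3) (1,4) (1,5) (1,6) (2,2) (2,3) (2,4) (2,5) (2,6) (3,5) (3,6)] -> total=19
Click 2 (3,3) count=1: revealed 1 new [(3,3)] -> total=20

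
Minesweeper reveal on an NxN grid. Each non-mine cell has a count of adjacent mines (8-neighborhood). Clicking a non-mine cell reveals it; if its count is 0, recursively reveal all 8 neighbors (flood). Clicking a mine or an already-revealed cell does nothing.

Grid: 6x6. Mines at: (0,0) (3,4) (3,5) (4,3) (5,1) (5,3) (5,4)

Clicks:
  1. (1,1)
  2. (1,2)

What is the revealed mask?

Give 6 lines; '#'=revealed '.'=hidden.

Click 1 (1,1) count=1: revealed 1 new [(1,1)] -> total=1
Click 2 (1,2) count=0: revealed 23 new [(0,1) (0,2) (0,3) (0,4) (0,5) (1,0) (1,2) (1,3) (1,4) (1,5) (2,0) (2,1) (2,2) (2,3) (2,4) (2,5) (3,0) (3,1) (3,2) (3,3) (4,0) (4,1) (4,2)] -> total=24

Answer: .#####
######
######
####..
###...
......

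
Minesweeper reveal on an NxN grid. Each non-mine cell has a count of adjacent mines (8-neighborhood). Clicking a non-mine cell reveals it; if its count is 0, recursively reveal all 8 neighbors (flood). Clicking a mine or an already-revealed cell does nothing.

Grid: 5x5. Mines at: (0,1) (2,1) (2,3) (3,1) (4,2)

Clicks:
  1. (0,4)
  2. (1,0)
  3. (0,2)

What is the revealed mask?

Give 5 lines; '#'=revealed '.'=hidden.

Click 1 (0,4) count=0: revealed 6 new [(0,2) (0,3) (0,4) (1,2) (1,3) (1,4)] -> total=6
Click 2 (1,0) count=2: revealed 1 new [(1,0)] -> total=7
Click 3 (0,2) count=1: revealed 0 new [(none)] -> total=7

Answer: ..###
#.###
.....
.....
.....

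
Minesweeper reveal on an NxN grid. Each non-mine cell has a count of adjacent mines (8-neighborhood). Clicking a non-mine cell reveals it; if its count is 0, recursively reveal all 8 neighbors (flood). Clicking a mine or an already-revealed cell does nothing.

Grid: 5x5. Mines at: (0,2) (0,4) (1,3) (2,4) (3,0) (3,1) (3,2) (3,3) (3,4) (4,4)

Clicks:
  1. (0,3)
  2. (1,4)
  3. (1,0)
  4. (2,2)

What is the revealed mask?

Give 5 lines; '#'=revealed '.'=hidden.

Answer: ##.#.
##..#
###..
.....
.....

Derivation:
Click 1 (0,3) count=3: revealed 1 new [(0,3)] -> total=1
Click 2 (1,4) count=3: revealed 1 new [(1,4)] -> total=2
Click 3 (1,0) count=0: revealed 6 new [(0,0) (0,1) (1,0) (1,1) (2,0) (2,1)] -> total=8
Click 4 (2,2) count=4: revealed 1 new [(2,2)] -> total=9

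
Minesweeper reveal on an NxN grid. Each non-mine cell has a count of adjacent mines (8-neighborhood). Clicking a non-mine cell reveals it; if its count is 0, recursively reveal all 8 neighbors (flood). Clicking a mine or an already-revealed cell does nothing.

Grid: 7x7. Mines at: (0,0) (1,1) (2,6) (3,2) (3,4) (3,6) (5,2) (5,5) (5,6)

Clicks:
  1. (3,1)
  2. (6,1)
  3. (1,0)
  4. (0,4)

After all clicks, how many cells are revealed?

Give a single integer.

Answer: 17

Derivation:
Click 1 (3,1) count=1: revealed 1 new [(3,1)] -> total=1
Click 2 (6,1) count=1: revealed 1 new [(6,1)] -> total=2
Click 3 (1,0) count=2: revealed 1 new [(1,0)] -> total=3
Click 4 (0,4) count=0: revealed 14 new [(0,2) (0,3) (0,4) (0,5) (0,6) (1,2) (1,3) (1,4) (1,5) (1,6) (2,2) (2,3) (2,4) (2,5)] -> total=17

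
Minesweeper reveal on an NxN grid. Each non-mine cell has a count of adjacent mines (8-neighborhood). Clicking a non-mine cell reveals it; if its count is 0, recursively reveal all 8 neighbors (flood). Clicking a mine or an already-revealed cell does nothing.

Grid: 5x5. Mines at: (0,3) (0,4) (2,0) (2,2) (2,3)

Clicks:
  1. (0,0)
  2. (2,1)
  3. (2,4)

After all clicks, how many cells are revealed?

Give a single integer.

Answer: 8

Derivation:
Click 1 (0,0) count=0: revealed 6 new [(0,0) (0,1) (0,2) (1,0) (1,1) (1,2)] -> total=6
Click 2 (2,1) count=2: revealed 1 new [(2,1)] -> total=7
Click 3 (2,4) count=1: revealed 1 new [(2,4)] -> total=8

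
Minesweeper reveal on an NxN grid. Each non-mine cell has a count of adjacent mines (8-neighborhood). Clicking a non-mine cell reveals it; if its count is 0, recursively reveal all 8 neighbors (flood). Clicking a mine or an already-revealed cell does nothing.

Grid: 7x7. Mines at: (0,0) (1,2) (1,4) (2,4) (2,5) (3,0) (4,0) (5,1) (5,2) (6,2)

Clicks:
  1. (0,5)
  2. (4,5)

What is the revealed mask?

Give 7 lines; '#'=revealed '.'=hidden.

Answer: .....#.
.......
.......
...####
...####
...####
...####

Derivation:
Click 1 (0,5) count=1: revealed 1 new [(0,5)] -> total=1
Click 2 (4,5) count=0: revealed 16 new [(3,3) (3,4) (3,5) (3,6) (4,3) (4,4) (4,5) (4,6) (5,3) (5,4) (5,5) (5,6) (6,3) (6,4) (6,5) (6,6)] -> total=17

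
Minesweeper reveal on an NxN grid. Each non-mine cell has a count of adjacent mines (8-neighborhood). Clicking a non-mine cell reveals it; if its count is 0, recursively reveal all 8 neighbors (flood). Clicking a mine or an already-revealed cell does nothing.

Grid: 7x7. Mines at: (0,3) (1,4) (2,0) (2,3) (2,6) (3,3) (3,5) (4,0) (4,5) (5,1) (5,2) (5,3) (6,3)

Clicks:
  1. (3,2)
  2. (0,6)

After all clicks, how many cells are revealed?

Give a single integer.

Answer: 5

Derivation:
Click 1 (3,2) count=2: revealed 1 new [(3,2)] -> total=1
Click 2 (0,6) count=0: revealed 4 new [(0,5) (0,6) (1,5) (1,6)] -> total=5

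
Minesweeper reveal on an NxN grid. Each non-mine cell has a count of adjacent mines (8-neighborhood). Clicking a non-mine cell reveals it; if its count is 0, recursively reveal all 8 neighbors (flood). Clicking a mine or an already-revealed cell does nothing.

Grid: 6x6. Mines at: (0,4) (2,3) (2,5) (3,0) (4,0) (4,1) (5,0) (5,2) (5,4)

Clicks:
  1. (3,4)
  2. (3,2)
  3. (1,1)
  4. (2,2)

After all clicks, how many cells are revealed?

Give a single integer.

Answer: 13

Derivation:
Click 1 (3,4) count=2: revealed 1 new [(3,4)] -> total=1
Click 2 (3,2) count=2: revealed 1 new [(3,2)] -> total=2
Click 3 (1,1) count=0: revealed 11 new [(0,0) (0,1) (0,2) (0,3) (1,0) (1,1) (1,2) (1,3) (2,0) (2,1) (2,2)] -> total=13
Click 4 (2,2) count=1: revealed 0 new [(none)] -> total=13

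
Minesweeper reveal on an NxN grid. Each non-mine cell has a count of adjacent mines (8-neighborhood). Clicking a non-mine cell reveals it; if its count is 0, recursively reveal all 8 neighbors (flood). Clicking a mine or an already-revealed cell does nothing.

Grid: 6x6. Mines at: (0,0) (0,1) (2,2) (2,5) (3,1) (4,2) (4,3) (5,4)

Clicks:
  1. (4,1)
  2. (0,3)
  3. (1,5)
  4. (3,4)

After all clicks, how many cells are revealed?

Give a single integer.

Click 1 (4,1) count=2: revealed 1 new [(4,1)] -> total=1
Click 2 (0,3) count=0: revealed 8 new [(0,2) (0,3) (0,4) (0,5) (1,2) (1,3) (1,4) (1,5)] -> total=9
Click 3 (1,5) count=1: revealed 0 new [(none)] -> total=9
Click 4 (3,4) count=2: revealed 1 new [(3,4)] -> total=10

Answer: 10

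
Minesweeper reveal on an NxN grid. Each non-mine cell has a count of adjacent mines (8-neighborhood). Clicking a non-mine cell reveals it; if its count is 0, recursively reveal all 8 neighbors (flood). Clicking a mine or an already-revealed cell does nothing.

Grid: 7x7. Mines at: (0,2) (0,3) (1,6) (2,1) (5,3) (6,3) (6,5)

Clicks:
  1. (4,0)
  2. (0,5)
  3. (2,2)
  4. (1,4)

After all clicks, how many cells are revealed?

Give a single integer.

Answer: 15

Derivation:
Click 1 (4,0) count=0: revealed 12 new [(3,0) (3,1) (3,2) (4,0) (4,1) (4,2) (5,0) (5,1) (5,2) (6,0) (6,1) (6,2)] -> total=12
Click 2 (0,5) count=1: revealed 1 new [(0,5)] -> total=13
Click 3 (2,2) count=1: revealed 1 new [(2,2)] -> total=14
Click 4 (1,4) count=1: revealed 1 new [(1,4)] -> total=15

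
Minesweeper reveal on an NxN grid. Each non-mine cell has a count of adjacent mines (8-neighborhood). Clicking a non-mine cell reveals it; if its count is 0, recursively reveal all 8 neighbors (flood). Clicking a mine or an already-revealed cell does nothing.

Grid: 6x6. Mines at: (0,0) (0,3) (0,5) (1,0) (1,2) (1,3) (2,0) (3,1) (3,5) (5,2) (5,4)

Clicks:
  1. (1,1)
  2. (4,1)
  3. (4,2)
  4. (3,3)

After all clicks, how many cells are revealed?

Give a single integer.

Click 1 (1,1) count=4: revealed 1 new [(1,1)] -> total=1
Click 2 (4,1) count=2: revealed 1 new [(4,1)] -> total=2
Click 3 (4,2) count=2: revealed 1 new [(4,2)] -> total=3
Click 4 (3,3) count=0: revealed 8 new [(2,2) (2,3) (2,4) (3,2) (3,3) (3,4) (4,3) (4,4)] -> total=11

Answer: 11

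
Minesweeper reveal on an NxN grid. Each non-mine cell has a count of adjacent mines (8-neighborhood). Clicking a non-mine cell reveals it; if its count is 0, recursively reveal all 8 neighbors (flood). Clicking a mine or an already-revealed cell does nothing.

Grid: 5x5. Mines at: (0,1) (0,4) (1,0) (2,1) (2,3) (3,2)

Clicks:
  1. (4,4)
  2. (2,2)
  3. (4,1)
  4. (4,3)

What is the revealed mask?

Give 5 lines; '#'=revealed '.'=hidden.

Click 1 (4,4) count=0: revealed 4 new [(3,3) (3,4) (4,3) (4,4)] -> total=4
Click 2 (2,2) count=3: revealed 1 new [(2,2)] -> total=5
Click 3 (4,1) count=1: revealed 1 new [(4,1)] -> total=6
Click 4 (4,3) count=1: revealed 0 new [(none)] -> total=6

Answer: .....
.....
..#..
...##
.#.##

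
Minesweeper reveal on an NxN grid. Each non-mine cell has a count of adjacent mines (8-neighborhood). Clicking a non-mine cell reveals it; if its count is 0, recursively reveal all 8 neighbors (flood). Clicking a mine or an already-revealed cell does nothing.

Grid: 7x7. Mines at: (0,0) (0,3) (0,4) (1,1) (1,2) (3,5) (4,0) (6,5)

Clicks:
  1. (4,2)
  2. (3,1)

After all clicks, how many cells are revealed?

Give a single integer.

Answer: 22

Derivation:
Click 1 (4,2) count=0: revealed 22 new [(2,1) (2,2) (2,3) (2,4) (3,1) (3,2) (3,3) (3,4) (4,1) (4,2) (4,3) (4,4) (5,0) (5,1) (5,2) (5,3) (5,4) (6,0) (6,1) (6,2) (6,3) (6,4)] -> total=22
Click 2 (3,1) count=1: revealed 0 new [(none)] -> total=22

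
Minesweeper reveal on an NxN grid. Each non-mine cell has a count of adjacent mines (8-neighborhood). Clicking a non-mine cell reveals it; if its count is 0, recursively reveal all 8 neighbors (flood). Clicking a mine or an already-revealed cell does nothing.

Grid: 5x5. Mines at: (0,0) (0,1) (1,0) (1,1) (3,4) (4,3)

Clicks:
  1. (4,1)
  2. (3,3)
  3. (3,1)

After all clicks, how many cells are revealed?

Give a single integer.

Answer: 10

Derivation:
Click 1 (4,1) count=0: revealed 9 new [(2,0) (2,1) (2,2) (3,0) (3,1) (3,2) (4,0) (4,1) (4,2)] -> total=9
Click 2 (3,3) count=2: revealed 1 new [(3,3)] -> total=10
Click 3 (3,1) count=0: revealed 0 new [(none)] -> total=10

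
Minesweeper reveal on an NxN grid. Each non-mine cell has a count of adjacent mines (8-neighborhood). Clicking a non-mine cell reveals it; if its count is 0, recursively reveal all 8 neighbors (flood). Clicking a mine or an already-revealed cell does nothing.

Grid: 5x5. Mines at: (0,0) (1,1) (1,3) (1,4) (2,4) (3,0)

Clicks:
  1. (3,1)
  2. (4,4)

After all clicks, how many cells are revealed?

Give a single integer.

Answer: 11

Derivation:
Click 1 (3,1) count=1: revealed 1 new [(3,1)] -> total=1
Click 2 (4,4) count=0: revealed 10 new [(2,1) (2,2) (2,3) (3,2) (3,3) (3,4) (4,1) (4,2) (4,3) (4,4)] -> total=11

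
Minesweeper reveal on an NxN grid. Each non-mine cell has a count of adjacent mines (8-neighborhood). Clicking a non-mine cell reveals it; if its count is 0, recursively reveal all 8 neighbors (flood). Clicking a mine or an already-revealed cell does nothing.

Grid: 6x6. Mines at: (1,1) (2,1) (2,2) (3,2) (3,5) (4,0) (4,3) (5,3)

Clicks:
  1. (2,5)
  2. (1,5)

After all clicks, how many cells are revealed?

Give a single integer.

Answer: 11

Derivation:
Click 1 (2,5) count=1: revealed 1 new [(2,5)] -> total=1
Click 2 (1,5) count=0: revealed 10 new [(0,2) (0,3) (0,4) (0,5) (1,2) (1,3) (1,4) (1,5) (2,3) (2,4)] -> total=11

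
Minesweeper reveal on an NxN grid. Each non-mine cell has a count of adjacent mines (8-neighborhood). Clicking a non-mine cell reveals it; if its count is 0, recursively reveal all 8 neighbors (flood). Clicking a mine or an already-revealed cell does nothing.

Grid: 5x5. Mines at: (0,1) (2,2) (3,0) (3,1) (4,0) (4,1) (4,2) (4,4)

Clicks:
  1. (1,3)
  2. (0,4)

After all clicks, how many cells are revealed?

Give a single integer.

Click 1 (1,3) count=1: revealed 1 new [(1,3)] -> total=1
Click 2 (0,4) count=0: revealed 9 new [(0,2) (0,3) (0,4) (1,2) (1,4) (2,3) (2,4) (3,3) (3,4)] -> total=10

Answer: 10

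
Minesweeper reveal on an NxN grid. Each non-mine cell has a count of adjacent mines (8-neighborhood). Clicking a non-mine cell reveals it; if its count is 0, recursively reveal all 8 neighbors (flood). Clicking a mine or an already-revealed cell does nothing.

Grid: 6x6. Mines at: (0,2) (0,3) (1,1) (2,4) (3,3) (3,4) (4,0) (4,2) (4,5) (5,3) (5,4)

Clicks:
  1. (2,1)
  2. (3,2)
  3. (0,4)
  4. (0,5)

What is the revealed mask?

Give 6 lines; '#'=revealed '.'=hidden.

Answer: ....##
....##
.#....
..#...
......
......

Derivation:
Click 1 (2,1) count=1: revealed 1 new [(2,1)] -> total=1
Click 2 (3,2) count=2: revealed 1 new [(3,2)] -> total=2
Click 3 (0,4) count=1: revealed 1 new [(0,4)] -> total=3
Click 4 (0,5) count=0: revealed 3 new [(0,5) (1,4) (1,5)] -> total=6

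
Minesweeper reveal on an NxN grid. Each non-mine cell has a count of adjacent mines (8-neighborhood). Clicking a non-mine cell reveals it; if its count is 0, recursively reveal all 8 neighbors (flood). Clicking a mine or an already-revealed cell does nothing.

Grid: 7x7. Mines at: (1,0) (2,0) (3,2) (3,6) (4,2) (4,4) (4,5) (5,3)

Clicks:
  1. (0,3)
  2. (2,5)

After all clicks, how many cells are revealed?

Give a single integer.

Click 1 (0,3) count=0: revealed 21 new [(0,1) (0,2) (0,3) (0,4) (0,5) (0,6) (1,1) (1,2) (1,3) (1,4) (1,5) (1,6) (2,1) (2,2) (2,3) (2,4) (2,5) (2,6) (3,3) (3,4) (3,5)] -> total=21
Click 2 (2,5) count=1: revealed 0 new [(none)] -> total=21

Answer: 21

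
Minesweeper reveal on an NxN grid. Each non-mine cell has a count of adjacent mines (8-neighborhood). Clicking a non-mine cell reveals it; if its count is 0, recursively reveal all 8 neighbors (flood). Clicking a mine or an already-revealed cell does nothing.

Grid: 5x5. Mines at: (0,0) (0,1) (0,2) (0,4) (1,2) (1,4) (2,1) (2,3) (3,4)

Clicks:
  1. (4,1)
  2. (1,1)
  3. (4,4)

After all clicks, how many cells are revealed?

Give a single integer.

Click 1 (4,1) count=0: revealed 8 new [(3,0) (3,1) (3,2) (3,3) (4,0) (4,1) (4,2) (4,3)] -> total=8
Click 2 (1,1) count=5: revealed 1 new [(1,1)] -> total=9
Click 3 (4,4) count=1: revealed 1 new [(4,4)] -> total=10

Answer: 10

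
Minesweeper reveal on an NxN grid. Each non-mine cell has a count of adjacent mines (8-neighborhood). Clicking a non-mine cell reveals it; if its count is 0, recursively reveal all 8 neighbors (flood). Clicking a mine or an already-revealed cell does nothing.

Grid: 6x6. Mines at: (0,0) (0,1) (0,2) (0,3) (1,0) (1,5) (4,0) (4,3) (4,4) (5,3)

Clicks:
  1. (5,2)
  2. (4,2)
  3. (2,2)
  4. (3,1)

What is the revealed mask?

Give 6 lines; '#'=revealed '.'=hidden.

Answer: ......
.####.
.####.
.####.
..#...
..#...

Derivation:
Click 1 (5,2) count=2: revealed 1 new [(5,2)] -> total=1
Click 2 (4,2) count=2: revealed 1 new [(4,2)] -> total=2
Click 3 (2,2) count=0: revealed 12 new [(1,1) (1,2) (1,3) (1,4) (2,1) (2,2) (2,3) (2,4) (3,1) (3,2) (3,3) (3,4)] -> total=14
Click 4 (3,1) count=1: revealed 0 new [(none)] -> total=14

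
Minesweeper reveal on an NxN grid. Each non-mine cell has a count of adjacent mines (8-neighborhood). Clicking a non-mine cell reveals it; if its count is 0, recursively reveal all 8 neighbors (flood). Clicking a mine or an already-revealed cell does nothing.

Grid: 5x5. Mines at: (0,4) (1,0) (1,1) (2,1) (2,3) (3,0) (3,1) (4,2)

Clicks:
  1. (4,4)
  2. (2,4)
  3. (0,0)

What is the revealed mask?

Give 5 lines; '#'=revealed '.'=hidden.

Click 1 (4,4) count=0: revealed 4 new [(3,3) (3,4) (4,3) (4,4)] -> total=4
Click 2 (2,4) count=1: revealed 1 new [(2,4)] -> total=5
Click 3 (0,0) count=2: revealed 1 new [(0,0)] -> total=6

Answer: #....
.....
....#
...##
...##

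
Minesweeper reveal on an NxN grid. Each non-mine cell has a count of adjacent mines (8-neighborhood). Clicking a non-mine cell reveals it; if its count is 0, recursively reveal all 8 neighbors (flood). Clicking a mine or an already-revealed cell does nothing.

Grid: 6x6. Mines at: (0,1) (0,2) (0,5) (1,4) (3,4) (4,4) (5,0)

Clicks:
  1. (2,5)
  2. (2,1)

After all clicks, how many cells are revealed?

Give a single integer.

Answer: 20

Derivation:
Click 1 (2,5) count=2: revealed 1 new [(2,5)] -> total=1
Click 2 (2,1) count=0: revealed 19 new [(1,0) (1,1) (1,2) (1,3) (2,0) (2,1) (2,2) (2,3) (3,0) (3,1) (3,2) (3,3) (4,0) (4,1) (4,2) (4,3) (5,1) (5,2) (5,3)] -> total=20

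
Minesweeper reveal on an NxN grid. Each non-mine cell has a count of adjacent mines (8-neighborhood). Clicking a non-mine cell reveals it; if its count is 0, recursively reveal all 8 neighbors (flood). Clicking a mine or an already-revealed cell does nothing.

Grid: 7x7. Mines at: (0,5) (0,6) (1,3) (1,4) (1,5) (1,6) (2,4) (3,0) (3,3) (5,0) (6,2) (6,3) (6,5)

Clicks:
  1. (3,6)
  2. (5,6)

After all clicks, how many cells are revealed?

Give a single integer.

Answer: 11

Derivation:
Click 1 (3,6) count=0: revealed 11 new [(2,5) (2,6) (3,4) (3,5) (3,6) (4,4) (4,5) (4,6) (5,4) (5,5) (5,6)] -> total=11
Click 2 (5,6) count=1: revealed 0 new [(none)] -> total=11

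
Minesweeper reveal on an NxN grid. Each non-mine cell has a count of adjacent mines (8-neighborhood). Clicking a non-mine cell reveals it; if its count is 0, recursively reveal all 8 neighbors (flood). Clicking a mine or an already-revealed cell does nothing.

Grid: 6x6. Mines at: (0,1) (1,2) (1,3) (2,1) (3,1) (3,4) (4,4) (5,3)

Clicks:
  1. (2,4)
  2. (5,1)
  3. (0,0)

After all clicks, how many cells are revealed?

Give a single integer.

Answer: 8

Derivation:
Click 1 (2,4) count=2: revealed 1 new [(2,4)] -> total=1
Click 2 (5,1) count=0: revealed 6 new [(4,0) (4,1) (4,2) (5,0) (5,1) (5,2)] -> total=7
Click 3 (0,0) count=1: revealed 1 new [(0,0)] -> total=8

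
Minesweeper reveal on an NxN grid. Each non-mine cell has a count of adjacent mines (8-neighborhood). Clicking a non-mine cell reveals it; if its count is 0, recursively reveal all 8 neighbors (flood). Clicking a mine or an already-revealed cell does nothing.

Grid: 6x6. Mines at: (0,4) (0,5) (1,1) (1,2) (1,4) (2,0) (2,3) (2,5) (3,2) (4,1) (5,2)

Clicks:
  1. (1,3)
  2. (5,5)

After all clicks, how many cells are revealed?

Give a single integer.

Answer: 10

Derivation:
Click 1 (1,3) count=4: revealed 1 new [(1,3)] -> total=1
Click 2 (5,5) count=0: revealed 9 new [(3,3) (3,4) (3,5) (4,3) (4,4) (4,5) (5,3) (5,4) (5,5)] -> total=10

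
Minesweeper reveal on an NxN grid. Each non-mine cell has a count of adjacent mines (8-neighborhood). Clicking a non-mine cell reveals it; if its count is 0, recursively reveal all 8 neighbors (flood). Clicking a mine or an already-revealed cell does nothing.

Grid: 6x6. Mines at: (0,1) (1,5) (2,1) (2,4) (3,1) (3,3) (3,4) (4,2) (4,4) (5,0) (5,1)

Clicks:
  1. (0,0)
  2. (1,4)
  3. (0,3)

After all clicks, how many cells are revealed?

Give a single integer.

Click 1 (0,0) count=1: revealed 1 new [(0,0)] -> total=1
Click 2 (1,4) count=2: revealed 1 new [(1,4)] -> total=2
Click 3 (0,3) count=0: revealed 5 new [(0,2) (0,3) (0,4) (1,2) (1,3)] -> total=7

Answer: 7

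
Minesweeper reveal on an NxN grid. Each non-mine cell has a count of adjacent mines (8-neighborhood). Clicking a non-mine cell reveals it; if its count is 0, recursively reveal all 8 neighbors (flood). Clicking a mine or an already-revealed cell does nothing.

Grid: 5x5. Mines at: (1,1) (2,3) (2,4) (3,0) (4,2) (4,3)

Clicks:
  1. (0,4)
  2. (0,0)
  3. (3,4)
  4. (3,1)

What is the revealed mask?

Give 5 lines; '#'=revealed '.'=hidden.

Answer: #.###
..###
.....
.#..#
.....

Derivation:
Click 1 (0,4) count=0: revealed 6 new [(0,2) (0,3) (0,4) (1,2) (1,3) (1,4)] -> total=6
Click 2 (0,0) count=1: revealed 1 new [(0,0)] -> total=7
Click 3 (3,4) count=3: revealed 1 new [(3,4)] -> total=8
Click 4 (3,1) count=2: revealed 1 new [(3,1)] -> total=9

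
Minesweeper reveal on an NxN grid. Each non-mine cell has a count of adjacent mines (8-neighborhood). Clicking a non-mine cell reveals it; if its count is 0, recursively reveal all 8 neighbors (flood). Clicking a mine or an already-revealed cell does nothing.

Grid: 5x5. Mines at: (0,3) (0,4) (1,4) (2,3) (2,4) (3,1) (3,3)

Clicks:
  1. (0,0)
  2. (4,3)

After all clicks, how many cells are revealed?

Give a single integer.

Answer: 10

Derivation:
Click 1 (0,0) count=0: revealed 9 new [(0,0) (0,1) (0,2) (1,0) (1,1) (1,2) (2,0) (2,1) (2,2)] -> total=9
Click 2 (4,3) count=1: revealed 1 new [(4,3)] -> total=10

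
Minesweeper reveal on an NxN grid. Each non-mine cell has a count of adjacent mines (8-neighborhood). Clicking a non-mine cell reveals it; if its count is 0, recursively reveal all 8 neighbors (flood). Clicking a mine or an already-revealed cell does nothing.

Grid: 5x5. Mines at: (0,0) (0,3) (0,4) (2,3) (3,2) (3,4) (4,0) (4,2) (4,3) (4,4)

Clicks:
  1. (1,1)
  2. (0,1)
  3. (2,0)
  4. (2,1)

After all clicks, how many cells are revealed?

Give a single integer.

Click 1 (1,1) count=1: revealed 1 new [(1,1)] -> total=1
Click 2 (0,1) count=1: revealed 1 new [(0,1)] -> total=2
Click 3 (2,0) count=0: revealed 5 new [(1,0) (2,0) (2,1) (3,0) (3,1)] -> total=7
Click 4 (2,1) count=1: revealed 0 new [(none)] -> total=7

Answer: 7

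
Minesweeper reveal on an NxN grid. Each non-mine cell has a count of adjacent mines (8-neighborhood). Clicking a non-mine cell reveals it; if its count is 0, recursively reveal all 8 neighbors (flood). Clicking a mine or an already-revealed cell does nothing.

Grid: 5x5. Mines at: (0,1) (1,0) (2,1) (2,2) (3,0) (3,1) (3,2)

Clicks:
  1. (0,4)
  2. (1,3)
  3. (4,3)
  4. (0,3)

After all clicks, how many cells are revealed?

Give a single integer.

Answer: 12

Derivation:
Click 1 (0,4) count=0: revealed 12 new [(0,2) (0,3) (0,4) (1,2) (1,3) (1,4) (2,3) (2,4) (3,3) (3,4) (4,3) (4,4)] -> total=12
Click 2 (1,3) count=1: revealed 0 new [(none)] -> total=12
Click 3 (4,3) count=1: revealed 0 new [(none)] -> total=12
Click 4 (0,3) count=0: revealed 0 new [(none)] -> total=12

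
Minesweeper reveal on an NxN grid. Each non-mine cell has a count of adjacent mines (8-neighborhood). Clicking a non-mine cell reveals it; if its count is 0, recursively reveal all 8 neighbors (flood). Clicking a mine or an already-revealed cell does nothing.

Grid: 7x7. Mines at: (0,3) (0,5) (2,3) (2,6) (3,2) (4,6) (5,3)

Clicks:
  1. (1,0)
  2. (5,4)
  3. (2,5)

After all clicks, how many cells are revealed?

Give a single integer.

Answer: 22

Derivation:
Click 1 (1,0) count=0: revealed 20 new [(0,0) (0,1) (0,2) (1,0) (1,1) (1,2) (2,0) (2,1) (2,2) (3,0) (3,1) (4,0) (4,1) (4,2) (5,0) (5,1) (5,2) (6,0) (6,1) (6,2)] -> total=20
Click 2 (5,4) count=1: revealed 1 new [(5,4)] -> total=21
Click 3 (2,5) count=1: revealed 1 new [(2,5)] -> total=22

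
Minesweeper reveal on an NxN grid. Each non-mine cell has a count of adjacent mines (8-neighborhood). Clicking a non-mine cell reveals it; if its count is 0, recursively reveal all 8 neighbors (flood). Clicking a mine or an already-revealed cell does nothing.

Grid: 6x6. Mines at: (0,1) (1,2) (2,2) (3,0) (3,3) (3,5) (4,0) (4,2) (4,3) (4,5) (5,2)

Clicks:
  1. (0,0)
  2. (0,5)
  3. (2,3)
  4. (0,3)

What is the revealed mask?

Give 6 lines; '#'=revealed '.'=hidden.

Answer: #..###
...###
...###
......
......
......

Derivation:
Click 1 (0,0) count=1: revealed 1 new [(0,0)] -> total=1
Click 2 (0,5) count=0: revealed 9 new [(0,3) (0,4) (0,5) (1,3) (1,4) (1,5) (2,3) (2,4) (2,5)] -> total=10
Click 3 (2,3) count=3: revealed 0 new [(none)] -> total=10
Click 4 (0,3) count=1: revealed 0 new [(none)] -> total=10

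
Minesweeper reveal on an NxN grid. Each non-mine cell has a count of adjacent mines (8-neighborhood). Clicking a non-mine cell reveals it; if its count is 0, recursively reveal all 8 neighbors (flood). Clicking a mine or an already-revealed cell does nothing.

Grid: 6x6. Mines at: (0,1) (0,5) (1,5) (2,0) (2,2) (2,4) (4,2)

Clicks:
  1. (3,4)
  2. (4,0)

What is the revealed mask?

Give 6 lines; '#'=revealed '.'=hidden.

Answer: ......
......
......
##..#.
##....
##....

Derivation:
Click 1 (3,4) count=1: revealed 1 new [(3,4)] -> total=1
Click 2 (4,0) count=0: revealed 6 new [(3,0) (3,1) (4,0) (4,1) (5,0) (5,1)] -> total=7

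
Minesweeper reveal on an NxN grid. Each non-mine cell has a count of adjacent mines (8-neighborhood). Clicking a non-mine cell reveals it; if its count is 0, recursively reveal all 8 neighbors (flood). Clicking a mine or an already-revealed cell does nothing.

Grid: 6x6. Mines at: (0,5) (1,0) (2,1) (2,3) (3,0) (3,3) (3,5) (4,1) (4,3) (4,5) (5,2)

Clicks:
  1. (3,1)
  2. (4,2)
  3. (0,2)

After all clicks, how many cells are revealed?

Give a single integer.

Click 1 (3,1) count=3: revealed 1 new [(3,1)] -> total=1
Click 2 (4,2) count=4: revealed 1 new [(4,2)] -> total=2
Click 3 (0,2) count=0: revealed 8 new [(0,1) (0,2) (0,3) (0,4) (1,1) (1,2) (1,3) (1,4)] -> total=10

Answer: 10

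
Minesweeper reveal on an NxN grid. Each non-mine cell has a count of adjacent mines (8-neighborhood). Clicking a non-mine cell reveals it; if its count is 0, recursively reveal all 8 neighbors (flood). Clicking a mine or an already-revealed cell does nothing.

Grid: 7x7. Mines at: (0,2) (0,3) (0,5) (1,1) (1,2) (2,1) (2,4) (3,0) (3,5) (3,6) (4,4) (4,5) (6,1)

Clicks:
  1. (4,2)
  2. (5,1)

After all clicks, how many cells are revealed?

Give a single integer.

Click 1 (4,2) count=0: revealed 9 new [(3,1) (3,2) (3,3) (4,1) (4,2) (4,3) (5,1) (5,2) (5,3)] -> total=9
Click 2 (5,1) count=1: revealed 0 new [(none)] -> total=9

Answer: 9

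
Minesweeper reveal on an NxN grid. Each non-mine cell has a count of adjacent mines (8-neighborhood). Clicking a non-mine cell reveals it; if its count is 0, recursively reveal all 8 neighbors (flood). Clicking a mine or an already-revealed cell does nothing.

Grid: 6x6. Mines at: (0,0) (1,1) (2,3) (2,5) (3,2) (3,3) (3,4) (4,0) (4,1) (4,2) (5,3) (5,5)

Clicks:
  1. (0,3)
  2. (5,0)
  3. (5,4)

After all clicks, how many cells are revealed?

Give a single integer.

Click 1 (0,3) count=0: revealed 8 new [(0,2) (0,3) (0,4) (0,5) (1,2) (1,3) (1,4) (1,5)] -> total=8
Click 2 (5,0) count=2: revealed 1 new [(5,0)] -> total=9
Click 3 (5,4) count=2: revealed 1 new [(5,4)] -> total=10

Answer: 10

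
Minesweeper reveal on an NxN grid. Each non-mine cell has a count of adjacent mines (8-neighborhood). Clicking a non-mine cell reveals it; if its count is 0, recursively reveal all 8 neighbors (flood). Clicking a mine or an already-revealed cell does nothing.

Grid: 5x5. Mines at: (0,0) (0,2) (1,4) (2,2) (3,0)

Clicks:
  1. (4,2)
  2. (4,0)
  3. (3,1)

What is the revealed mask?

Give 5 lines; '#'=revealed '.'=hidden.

Click 1 (4,2) count=0: revealed 10 new [(2,3) (2,4) (3,1) (3,2) (3,3) (3,4) (4,1) (4,2) (4,3) (4,4)] -> total=10
Click 2 (4,0) count=1: revealed 1 new [(4,0)] -> total=11
Click 3 (3,1) count=2: revealed 0 new [(none)] -> total=11

Answer: .....
.....
...##
.####
#####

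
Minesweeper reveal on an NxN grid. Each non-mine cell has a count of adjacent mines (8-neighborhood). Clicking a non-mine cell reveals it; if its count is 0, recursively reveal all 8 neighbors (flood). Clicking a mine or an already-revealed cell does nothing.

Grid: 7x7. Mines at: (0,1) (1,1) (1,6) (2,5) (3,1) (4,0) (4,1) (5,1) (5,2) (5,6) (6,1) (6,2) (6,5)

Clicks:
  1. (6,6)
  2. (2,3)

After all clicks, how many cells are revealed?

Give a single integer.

Answer: 23

Derivation:
Click 1 (6,6) count=2: revealed 1 new [(6,6)] -> total=1
Click 2 (2,3) count=0: revealed 22 new [(0,2) (0,3) (0,4) (0,5) (1,2) (1,3) (1,4) (1,5) (2,2) (2,3) (2,4) (3,2) (3,3) (3,4) (3,5) (4,2) (4,3) (4,4) (4,5) (5,3) (5,4) (5,5)] -> total=23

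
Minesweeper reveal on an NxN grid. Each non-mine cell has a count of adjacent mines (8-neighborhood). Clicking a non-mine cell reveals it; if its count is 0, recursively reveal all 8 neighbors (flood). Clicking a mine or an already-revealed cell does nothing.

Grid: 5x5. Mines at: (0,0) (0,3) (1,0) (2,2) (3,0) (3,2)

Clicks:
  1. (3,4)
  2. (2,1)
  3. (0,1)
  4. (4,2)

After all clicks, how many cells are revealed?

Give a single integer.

Answer: 11

Derivation:
Click 1 (3,4) count=0: revealed 8 new [(1,3) (1,4) (2,3) (2,4) (3,3) (3,4) (4,3) (4,4)] -> total=8
Click 2 (2,1) count=4: revealed 1 new [(2,1)] -> total=9
Click 3 (0,1) count=2: revealed 1 new [(0,1)] -> total=10
Click 4 (4,2) count=1: revealed 1 new [(4,2)] -> total=11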